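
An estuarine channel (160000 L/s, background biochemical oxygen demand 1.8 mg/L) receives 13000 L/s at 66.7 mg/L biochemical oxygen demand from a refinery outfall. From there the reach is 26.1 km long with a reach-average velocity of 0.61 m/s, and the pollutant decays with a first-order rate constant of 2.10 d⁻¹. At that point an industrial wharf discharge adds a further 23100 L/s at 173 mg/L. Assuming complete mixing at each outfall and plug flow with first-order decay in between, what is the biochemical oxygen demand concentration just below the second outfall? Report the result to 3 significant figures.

22.5 mg/L

Flow-weighted average: C = (160000·1.800 + 13000·66.70) / 173000 = 1155000/173000 = 6.677 mg/L; combined flow 173000 L/s.
Travel time t = 26.1·1000 / 0.61 = 42790 s = 11.89 h.
First-order decay: C = 6.677·exp(−k·t) = 6.677·0.3535 = 2.360 mg/L.
Second outfall: C = (173000·2.360 + 23100·173.0)/196100 = 22.46 mg/L.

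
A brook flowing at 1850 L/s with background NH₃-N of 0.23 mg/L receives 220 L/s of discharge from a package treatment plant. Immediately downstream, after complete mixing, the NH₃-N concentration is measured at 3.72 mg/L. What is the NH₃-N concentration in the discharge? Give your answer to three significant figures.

33.1 mg/L

Mass balance: 1850·0.2300 + 220.0·Cₑ = 2070·3.720
→ Cₑ = (2070·3.720 − 1850·0.2300) / 220.0 = 33.07 mg/L.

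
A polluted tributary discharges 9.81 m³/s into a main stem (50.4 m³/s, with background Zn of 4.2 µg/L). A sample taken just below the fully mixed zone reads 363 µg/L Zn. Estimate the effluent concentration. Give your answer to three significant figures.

Mass balance: 50.40·4.200 + 9.810·Cₑ = 60.21·363.0
→ Cₑ = (60.21·363.0 − 50.40·4.200) / 9.810 = 2206 µg/L.

2210 µg/L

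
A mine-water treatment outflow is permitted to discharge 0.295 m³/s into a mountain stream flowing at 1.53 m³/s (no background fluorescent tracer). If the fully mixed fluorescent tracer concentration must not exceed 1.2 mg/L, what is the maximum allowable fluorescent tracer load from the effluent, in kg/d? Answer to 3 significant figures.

Mass balance at the limit: 1.530·0 + 0.2950·Cₑ = 1.825·1.2 → Cₑ = 7.424 mg/L.
Load = 0.2950 m³/s × 7.424 g/m³ × 86 400 s/d = 189.2 kg/d.

189 kg/d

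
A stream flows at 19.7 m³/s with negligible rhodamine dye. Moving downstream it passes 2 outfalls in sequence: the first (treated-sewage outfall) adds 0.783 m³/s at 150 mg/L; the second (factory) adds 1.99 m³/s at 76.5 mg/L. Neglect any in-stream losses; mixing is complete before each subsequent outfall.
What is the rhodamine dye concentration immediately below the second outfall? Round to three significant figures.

Below outfall 1: Q → 20.48 m³/s, C = (19.70·0 + 0.7830·150.0)/20.48 = 5.734 mg/L.
Below outfall 2: Q → 22.47 m³/s, C = (20.48·5.734 + 1.990·76.50)/22.47 = 12.00 mg/L.

12.0 mg/L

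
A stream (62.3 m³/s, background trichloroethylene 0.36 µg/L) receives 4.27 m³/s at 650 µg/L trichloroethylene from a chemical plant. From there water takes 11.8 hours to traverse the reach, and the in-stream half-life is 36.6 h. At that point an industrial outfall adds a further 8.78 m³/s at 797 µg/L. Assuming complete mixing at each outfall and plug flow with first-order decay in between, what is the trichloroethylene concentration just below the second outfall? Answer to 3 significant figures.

Mass balance: C = (62.30·0.3600 + 4.270·650.0) / 66.57 = 2798/66.57 = 42.03 µg/L; combined flow 66.57 m³/s.
Half-life 36.6 h → k = ln 2 / 36.6 = 0.01894 h⁻¹ = 0.4545 d⁻¹.
After decay, C = 42.03 × e^(−kt) = 42.03 × 0.7997 = 33.61 µg/L.
Second outfall: C = (66.57·33.61 + 8.780·797.0)/75.35 = 122.6 µg/L.

123 µg/L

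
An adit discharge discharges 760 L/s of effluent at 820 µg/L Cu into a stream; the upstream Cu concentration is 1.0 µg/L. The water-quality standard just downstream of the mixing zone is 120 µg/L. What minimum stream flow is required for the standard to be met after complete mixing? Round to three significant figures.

4470 L/s

Set C_mix = 120: (Q·1.000 + 760.0·820.0) / (Q + 760.0) = 120
→ Q = 760.0·(820.0 − 120)/(120 − 1.000) = 4471 L/s.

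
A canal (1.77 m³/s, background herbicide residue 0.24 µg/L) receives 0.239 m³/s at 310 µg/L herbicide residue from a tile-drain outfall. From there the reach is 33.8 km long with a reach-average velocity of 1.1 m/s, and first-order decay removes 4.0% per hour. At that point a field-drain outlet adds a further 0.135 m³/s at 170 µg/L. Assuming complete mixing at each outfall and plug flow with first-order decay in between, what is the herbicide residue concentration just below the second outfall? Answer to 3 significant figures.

Mixed concentration C = ΣQC/ΣQ = (1.770·0.2400 + 0.2390·310.0) / 2.009 = 74.51/2.009 = 37.09 µg/L; combined flow 2.009 m³/s.
Travel time t = 33.8·1000 / 1.1 = 30730 s = 8.535 h.
4.0%/h lost → k = −ln(1 − 0.04) = 0.04082 h⁻¹.
Decay over the reach: 37.09·exp(−kt) = 37.09·0.7058 = 26.18 µg/L.
Second outfall: C = (2.009·26.18 + 0.1350·170.0)/2.144 = 35.23 µg/L.

35.2 µg/L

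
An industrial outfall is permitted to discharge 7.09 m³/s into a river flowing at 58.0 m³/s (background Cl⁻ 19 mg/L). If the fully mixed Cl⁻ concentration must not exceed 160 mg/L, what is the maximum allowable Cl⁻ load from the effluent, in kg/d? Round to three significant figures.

Mass balance at the limit: 58.00·19.00 + 7.090·Cₑ = 65.09·160 → Cₑ = 1313 mg/L.
Load = 7.090 m³/s × 1313 g/m³ × 86 400 s/d = 804600 kg/d.

805000 kg/d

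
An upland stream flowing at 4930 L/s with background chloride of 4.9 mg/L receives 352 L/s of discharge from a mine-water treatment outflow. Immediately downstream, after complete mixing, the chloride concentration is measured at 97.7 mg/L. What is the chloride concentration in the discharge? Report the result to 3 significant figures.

Mass balance: 4930·4.900 + 352.0·Cₑ = 5282·97.70
→ Cₑ = (5282·97.70 − 4930·4.900) / 352.0 = 1397 mg/L.

1400 mg/L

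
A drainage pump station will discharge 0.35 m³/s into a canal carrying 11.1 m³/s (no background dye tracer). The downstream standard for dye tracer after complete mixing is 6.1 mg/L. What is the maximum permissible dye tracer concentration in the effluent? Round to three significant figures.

200 mg/L

At the limit, (Qr·Cr + Qe·Cₑ)/(Qr + Qe) = 6.1:
Cₑ = (11.45·6.1 − 11.10·0) / 0.3500 = 199.6 mg/L.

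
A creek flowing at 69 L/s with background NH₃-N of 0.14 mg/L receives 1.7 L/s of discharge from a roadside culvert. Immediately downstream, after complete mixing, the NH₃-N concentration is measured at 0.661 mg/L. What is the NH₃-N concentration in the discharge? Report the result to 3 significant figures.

Mass balance: 69.00·0.1400 + 1.700·Cₑ = 70.70·0.6610
→ Cₑ = (70.70·0.6610 − 69.00·0.1400) / 1.700 = 21.81 mg/L.

21.8 mg/L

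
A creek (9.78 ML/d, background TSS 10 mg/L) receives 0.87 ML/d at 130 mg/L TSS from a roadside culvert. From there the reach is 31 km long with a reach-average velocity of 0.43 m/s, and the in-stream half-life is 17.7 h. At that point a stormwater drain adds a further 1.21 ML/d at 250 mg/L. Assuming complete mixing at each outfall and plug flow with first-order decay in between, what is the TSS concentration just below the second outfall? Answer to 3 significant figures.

Conservation of mass: C = (9.780·10.00 + 0.8700·130.0) / 10.65 = 210.9/10.65 = 19.80 mg/L; combined flow 10.65 ML/d.
Travel time t = 31·1000 / 0.43 = 72090 s = 20.03 h.
Half-life 17.7 h → k = ln 2 / 17.7 = 0.03916 h⁻¹ = 0.9399 d⁻¹.
First-order decay: C = 19.80·exp(−k·t) = 19.80·0.4565 = 9.039 mg/L.
Second outfall: C = (10.65·9.039 + 1.210·250.0)/11.86 = 33.62 mg/L.

33.6 mg/L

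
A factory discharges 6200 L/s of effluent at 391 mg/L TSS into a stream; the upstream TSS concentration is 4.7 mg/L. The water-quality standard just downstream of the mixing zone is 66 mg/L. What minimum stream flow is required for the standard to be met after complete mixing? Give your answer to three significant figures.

Set C_mix = 66: (Q·4.700 + 6200·391.0) / (Q + 6200) = 66
→ Q = 6200·(391.0 − 66)/(66 − 4.700) = 32870 L/s.

32900 L/s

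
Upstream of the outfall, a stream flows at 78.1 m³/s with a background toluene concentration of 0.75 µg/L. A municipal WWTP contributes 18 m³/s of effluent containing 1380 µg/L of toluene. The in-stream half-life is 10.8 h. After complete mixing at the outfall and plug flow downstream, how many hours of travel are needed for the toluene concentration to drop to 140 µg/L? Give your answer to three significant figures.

9.59 h

Mixed concentration C = ΣQC/ΣQ = (78.10·0.7500 + 18.00·1380) / 96.10 = 24900/96.10 = 259.1 µg/L.
Half-life 10.8 h → k = ln 2 / 10.8 = 0.06418 h⁻¹ = 1.540 d⁻¹.
259.1·exp(−k·t) = 140 → t = ln(259.1/140)/k = 34530 s = 9.591 h.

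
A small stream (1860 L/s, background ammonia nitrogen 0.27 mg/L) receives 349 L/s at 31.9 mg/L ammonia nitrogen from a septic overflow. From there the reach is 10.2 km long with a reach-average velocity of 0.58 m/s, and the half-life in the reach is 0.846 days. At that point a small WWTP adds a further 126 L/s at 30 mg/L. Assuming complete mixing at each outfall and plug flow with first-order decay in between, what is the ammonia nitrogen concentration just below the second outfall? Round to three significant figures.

Mixed concentration C = ΣQC/ΣQ = (1860·0.2700 + 349.0·31.90) / 2209 = 11640/2209 = 5.267 mg/L; combined flow 2209 L/s.
Travel time t = 10.2·1000 / 0.58 = 17590 s = 4.885 h.
Half-life 0.846 d → k = ln 2 / 0.846 = 0.8193 d⁻¹.
First-order decay: C = 5.267·exp(−k·t) = 5.267·0.8464 = 4.458 mg/L.
At the second outfall, C = (2209·4.458 + 126.0·30.00) / (2209 + 126.0) = 5.836 mg/L.

5.84 mg/L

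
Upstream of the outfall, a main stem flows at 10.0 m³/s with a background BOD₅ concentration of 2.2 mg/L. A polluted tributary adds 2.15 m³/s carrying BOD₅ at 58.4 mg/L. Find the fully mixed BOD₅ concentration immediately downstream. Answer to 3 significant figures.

12.1 mg/L

Mass balance: C = (10.00·2.200 + 2.150·58.40) / 12.15 = 147.6/12.15 = 12.14 mg/L.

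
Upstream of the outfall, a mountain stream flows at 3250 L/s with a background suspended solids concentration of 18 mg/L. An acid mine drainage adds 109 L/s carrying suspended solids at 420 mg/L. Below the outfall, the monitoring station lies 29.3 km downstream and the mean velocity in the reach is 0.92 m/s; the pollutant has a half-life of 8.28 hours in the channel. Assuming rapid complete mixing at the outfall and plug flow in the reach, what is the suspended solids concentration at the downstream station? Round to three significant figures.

After mixing, C = (3250·18.00 + 109.0·420.0) / 3359 = 104300/3359 = 31.04 mg/L.
Travel time t = 29.3·1000 / 0.92 = 31850 s = 8.847 h.
Half-life 8.28 h → k = ln 2 / 8.28 = 0.08371 h⁻¹ = 2.009 d⁻¹.
Decay over the reach: 31.04·exp(−kt) = 31.04·0.4768 = 14.80 mg/L.

14.8 mg/L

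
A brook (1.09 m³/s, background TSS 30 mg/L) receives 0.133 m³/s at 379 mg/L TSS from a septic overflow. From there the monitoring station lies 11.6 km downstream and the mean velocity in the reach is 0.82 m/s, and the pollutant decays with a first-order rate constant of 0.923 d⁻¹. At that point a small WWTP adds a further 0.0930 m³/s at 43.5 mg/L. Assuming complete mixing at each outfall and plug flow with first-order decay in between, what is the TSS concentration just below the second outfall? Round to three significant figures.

57.4 mg/L

Flow-weighted average: C = (1.090·30.00 + 0.1330·379.0) / 1.223 = 83.11/1.223 = 67.95 mg/L; combined flow 1.223 m³/s.
Travel time t = 11.6·1000 / 0.82 = 14150 s = 3.930 h.
First-order decay: C = 67.95·exp(−k·t) = 67.95·0.8597 = 58.42 mg/L.
Second outfall: C = (1.223·58.42 + 0.09300·43.50)/1.316 = 57.37 mg/L.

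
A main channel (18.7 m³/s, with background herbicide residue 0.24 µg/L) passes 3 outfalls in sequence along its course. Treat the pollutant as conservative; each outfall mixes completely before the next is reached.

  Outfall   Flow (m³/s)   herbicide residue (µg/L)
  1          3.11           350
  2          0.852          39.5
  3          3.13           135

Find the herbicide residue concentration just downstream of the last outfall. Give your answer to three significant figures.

Outfall 1: combined Q = 21.81 m³/s; C = (18.70·0.2400 + 3.110·350.0)/21.81 = 50.11 µg/L.
Outfall 2: combined Q = 22.66 m³/s; C = (21.81·50.11 + 0.8520·39.50)/22.66 = 49.72 µg/L.
Outfall 3: combined Q = 25.79 m³/s; C = (22.66·49.72 + 3.130·135.0)/25.79 = 60.06 µg/L.

60.1 µg/L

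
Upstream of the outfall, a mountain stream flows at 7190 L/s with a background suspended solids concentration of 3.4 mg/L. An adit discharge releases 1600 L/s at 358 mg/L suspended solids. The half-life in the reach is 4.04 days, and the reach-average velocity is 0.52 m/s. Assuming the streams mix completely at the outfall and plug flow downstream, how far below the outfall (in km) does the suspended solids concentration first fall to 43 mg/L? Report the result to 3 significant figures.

Conservation of mass: C = (7190·3.400 + 1600·358.0) / 8790 = 597200/8790 = 67.95 mg/L.
Half-life 4.04 d → k = ln 2 / 4.04 = 0.1716 d⁻¹.
Set 67.95·exp(−k·t) = 43 → t = ln(67.95/43)/k = 230400 s = 64.00 h.
Distance = v·t = 0.52·230400 = 119800 m = 119.8 km.

120 km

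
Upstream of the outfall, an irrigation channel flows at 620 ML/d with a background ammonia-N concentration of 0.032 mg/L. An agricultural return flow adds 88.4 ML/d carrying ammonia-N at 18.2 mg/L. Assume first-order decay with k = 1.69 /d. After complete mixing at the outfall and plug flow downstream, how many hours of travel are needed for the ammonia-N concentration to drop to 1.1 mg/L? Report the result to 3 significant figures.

Conservation of mass: C = (620.0·0.03200 + 88.40·18.20) / 708.4 = 1629/708.4 = 2.299 mg/L.
2.299·exp(−k·t) = 1.1 → t = ln(2.299/1.1)/k = 37690 s = 10.47 h.

10.5 h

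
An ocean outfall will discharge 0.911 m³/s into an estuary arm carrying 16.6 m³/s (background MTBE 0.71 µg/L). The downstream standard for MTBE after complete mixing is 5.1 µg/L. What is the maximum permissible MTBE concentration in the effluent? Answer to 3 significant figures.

At the limit, (Qr·Cr + Qe·Cₑ)/(Qr + Qe) = 5.1:
Cₑ = (17.51·5.1 − 16.60·0.7100) / 0.9110 = 85.09 µg/L.

85.1 µg/L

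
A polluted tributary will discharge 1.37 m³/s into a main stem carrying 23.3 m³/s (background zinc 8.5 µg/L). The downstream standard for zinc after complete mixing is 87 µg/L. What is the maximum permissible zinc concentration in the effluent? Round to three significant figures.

1420 µg/L

At the limit, (Qr·Cr + Qe·Cₑ)/(Qr + Qe) = 87:
Cₑ = (24.67·87 − 23.30·8.500) / 1.370 = 1422 µg/L.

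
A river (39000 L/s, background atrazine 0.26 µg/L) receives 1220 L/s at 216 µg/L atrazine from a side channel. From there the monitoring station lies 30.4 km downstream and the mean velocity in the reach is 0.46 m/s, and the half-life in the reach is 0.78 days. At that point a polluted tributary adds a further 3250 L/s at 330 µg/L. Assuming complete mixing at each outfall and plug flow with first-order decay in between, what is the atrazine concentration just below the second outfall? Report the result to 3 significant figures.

27.9 µg/L

Flow-weighted average: C = (39000·0.2600 + 1220·216.0) / 40220 = 273700/40220 = 6.804 µg/L; combined flow 40220 L/s.
Travel time t = 30.4·1000 / 0.46 = 66090 s = 18.36 h.
Half-life 0.78 d → k = ln 2 / 0.78 = 0.8887 d⁻¹.
Decay over the reach: 6.804·exp(−kt) = 6.804·0.5068 = 3.448 µg/L.
Second outfall: C = (40220·3.448 + 3250·330.0)/43470 = 27.86 µg/L.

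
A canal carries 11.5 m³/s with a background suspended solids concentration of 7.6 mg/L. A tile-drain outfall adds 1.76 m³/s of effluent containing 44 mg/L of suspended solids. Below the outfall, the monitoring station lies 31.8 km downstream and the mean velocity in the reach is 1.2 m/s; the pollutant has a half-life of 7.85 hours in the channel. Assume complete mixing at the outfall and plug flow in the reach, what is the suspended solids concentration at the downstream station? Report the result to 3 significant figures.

6.49 mg/L

Conservation of mass: C = (11.50·7.600 + 1.760·44.00) / 13.26 = 164.8/13.26 = 12.43 mg/L.
Travel time t = 31.8·1000 / 1.2 = 26500 s = 7.361 h.
Half-life 7.85 h → k = ln 2 / 7.85 = 0.08830 h⁻¹ = 2.119 d⁻¹.
First-order decay: C = 12.43·exp(−k·t) = 12.43·0.5221 = 6.490 mg/L.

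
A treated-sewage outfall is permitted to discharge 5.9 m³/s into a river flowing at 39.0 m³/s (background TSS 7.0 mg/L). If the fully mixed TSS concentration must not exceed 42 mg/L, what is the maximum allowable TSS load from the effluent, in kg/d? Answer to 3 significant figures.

Mass balance at the limit: 39.00·7.000 + 5.900·Cₑ = 44.90·42 → Cₑ = 273.4 mg/L.
Load = 5.900 m³/s × 273.4 g/m³ × 86 400 s/d = 139300 kg/d.

139000 kg/d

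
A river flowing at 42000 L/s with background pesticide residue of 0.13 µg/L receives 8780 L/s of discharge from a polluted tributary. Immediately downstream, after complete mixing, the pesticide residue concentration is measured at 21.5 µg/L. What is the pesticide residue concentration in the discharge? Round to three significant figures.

Mass balance: 42000·0.1300 + 8780·Cₑ = 50780·21.50
→ Cₑ = (50780·21.50 − 42000·0.1300) / 8780 = 123.7 µg/L.

124 µg/L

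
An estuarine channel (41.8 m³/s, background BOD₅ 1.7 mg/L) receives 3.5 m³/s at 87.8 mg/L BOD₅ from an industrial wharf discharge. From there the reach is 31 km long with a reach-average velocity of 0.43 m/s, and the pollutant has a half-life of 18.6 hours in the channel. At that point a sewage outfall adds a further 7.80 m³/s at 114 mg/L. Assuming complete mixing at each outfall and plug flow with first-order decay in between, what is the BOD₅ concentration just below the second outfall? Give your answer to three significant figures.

20.1 mg/L

Mass balance: C = (41.80·1.700 + 3.500·87.80) / 45.30 = 378.4/45.30 = 8.352 mg/L; combined flow 45.30 m³/s.
Travel time t = 31·1000 / 0.43 = 72090 s = 20.03 h.
Half-life 18.6 h → k = ln 2 / 18.6 = 0.03727 h⁻¹ = 0.8944 d⁻¹.
After decay, C = 8.352 × e^(−kt) = 8.352 × 0.4741 = 3.960 mg/L.
Second outfall: C = (45.30·3.960 + 7.800·114.0)/53.10 = 20.12 mg/L.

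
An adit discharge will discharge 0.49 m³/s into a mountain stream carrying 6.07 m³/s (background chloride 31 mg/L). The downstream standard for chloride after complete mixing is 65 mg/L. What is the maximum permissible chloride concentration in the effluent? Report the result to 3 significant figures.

486 mg/L

At the limit, (Qr·Cr + Qe·Cₑ)/(Qr + Qe) = 65:
Cₑ = (6.560·65 − 6.070·31.00) / 0.4900 = 486.2 mg/L.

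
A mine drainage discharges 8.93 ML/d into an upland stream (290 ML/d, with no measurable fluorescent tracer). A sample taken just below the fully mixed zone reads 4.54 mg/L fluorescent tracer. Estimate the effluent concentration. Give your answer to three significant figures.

Mass balance: 290.0·0 + 8.930·Cₑ = 298.9·4.540
→ Cₑ = (298.9·4.540 − 290.0·0) / 8.930 = 152.0 mg/L.

152 mg/L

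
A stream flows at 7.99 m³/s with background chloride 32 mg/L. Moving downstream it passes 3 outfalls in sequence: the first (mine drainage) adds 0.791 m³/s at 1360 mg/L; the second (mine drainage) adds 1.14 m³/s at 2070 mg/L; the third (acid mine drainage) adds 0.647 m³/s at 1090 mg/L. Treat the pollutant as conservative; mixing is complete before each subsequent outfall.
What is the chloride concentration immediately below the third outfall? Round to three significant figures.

416 mg/L

Outfall 1: combined Q = 8.781 m³/s; C = (7.990·32.00 + 0.7910·1360)/8.781 = 151.6 mg/L.
Outfall 2: combined Q = 9.921 m³/s; C = (8.781·151.6 + 1.140·2070)/9.921 = 372.1 mg/L.
Outfall 3: combined Q = 10.57 m³/s; C = (9.921·372.1 + 0.6470·1090)/10.57 = 416.0 mg/L.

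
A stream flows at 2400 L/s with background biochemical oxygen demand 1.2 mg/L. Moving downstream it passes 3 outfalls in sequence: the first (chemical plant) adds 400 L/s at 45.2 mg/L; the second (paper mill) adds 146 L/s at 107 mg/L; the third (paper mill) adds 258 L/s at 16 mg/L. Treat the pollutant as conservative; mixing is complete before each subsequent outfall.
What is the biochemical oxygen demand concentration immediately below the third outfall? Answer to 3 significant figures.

12.7 mg/L

Below outfall 1: Q → 2800 L/s, C = (2400·1.200 + 400.0·45.20)/2800 = 7.486 mg/L.
Below outfall 2: Q → 2946 L/s, C = (2800·7.486 + 146.0·107.0)/2946 = 12.42 mg/L.
Below outfall 3: Q → 3204 L/s, C = (2946·12.42 + 258.0·16.00)/3204 = 12.71 mg/L.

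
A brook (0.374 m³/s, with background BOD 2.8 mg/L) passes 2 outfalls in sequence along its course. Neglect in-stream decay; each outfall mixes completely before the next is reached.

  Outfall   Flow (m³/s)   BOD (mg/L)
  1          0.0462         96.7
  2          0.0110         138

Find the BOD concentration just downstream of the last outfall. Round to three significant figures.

Below outfall 1: Q → 0.4202 m³/s, C = (0.3740·2.800 + 0.04620·96.70)/0.4202 = 13.12 mg/L.
Below outfall 2: Q → 0.4312 m³/s, C = (0.4202·13.12 + 0.01100·138.0)/0.4312 = 16.31 mg/L.

16.3 mg/L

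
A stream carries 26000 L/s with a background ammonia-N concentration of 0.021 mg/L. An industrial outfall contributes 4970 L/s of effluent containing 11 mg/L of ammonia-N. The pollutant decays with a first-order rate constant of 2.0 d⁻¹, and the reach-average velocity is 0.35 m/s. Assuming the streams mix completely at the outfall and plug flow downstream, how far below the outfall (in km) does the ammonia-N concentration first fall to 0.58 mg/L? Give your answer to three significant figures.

17.0 km

Mass balance: C = (26000·0.02100 + 4970·11.00) / 30970 = 55220/30970 = 1.783 mg/L.
Set 1.783·exp(−k·t) = 0.58 → t = ln(1.783/0.58)/k = 48510 s = 13.48 h.
Distance = v·t = 0.35·48510 = 16980 m = 16.98 km.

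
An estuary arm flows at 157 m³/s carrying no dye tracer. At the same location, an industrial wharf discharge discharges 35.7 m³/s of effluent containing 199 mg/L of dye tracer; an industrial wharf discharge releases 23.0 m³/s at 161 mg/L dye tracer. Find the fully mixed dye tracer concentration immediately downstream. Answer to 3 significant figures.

Flow-weighted average: C = (157.0·0 + 35.70·199.0 + 23.00·161.0) / 215.7 = 10810/215.7 = 50.10 mg/L.

50.1 mg/L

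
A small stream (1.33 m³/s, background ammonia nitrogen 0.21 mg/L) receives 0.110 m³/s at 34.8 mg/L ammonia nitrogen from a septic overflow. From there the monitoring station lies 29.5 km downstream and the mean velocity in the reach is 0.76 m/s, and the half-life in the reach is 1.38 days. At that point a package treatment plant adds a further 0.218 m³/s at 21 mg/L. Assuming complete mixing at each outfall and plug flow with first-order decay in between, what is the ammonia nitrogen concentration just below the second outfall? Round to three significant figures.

Mass balance: C = (1.330·0.2100 + 0.1100·34.80) / 1.440 = 4.107/1.440 = 2.852 mg/L; combined flow 1.440 m³/s.
Travel time t = 29.5·1000 / 0.76 = 38820 s = 10.78 h.
Half-life 1.38 d → k = ln 2 / 1.38 = 0.5023 d⁻¹.
Decay over the reach: 2.852·exp(−kt) = 2.852·0.7980 = 2.276 mg/L.
Second outfall: C = (1.440·2.276 + 0.2180·21.00)/1.658 = 4.738 mg/L.

4.74 mg/L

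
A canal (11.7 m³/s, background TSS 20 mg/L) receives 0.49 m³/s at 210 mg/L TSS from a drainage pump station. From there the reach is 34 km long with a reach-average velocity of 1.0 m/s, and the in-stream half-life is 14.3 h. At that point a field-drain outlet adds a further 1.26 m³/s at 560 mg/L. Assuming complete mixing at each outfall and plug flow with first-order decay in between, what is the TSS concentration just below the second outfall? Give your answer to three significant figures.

68.3 mg/L

Mixed concentration C = ΣQC/ΣQ = (11.70·20.00 + 0.4900·210.0) / 12.19 = 336.9/12.19 = 27.64 mg/L; combined flow 12.19 m³/s.
Travel time t = 34·1000 / 1.0 = 34000 s = 9.444 h.
Half-life 14.3 h → k = ln 2 / 14.3 = 0.04847 h⁻¹ = 1.163 d⁻¹.
Applying C = C₀e^(−kt): 27.64 × 0.6327 = 17.49 mg/L.
Second outfall: C = (12.19·17.49 + 1.260·560.0)/13.45 = 68.31 mg/L.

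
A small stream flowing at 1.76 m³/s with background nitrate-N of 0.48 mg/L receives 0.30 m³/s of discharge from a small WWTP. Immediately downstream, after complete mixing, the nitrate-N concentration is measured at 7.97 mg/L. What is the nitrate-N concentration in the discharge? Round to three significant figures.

Mass balance: 1.760·0.4800 + 0.3000·Cₑ = 2.060·7.970
→ Cₑ = (2.060·7.970 − 1.760·0.4800) / 0.3000 = 51.91 mg/L.

51.9 mg/L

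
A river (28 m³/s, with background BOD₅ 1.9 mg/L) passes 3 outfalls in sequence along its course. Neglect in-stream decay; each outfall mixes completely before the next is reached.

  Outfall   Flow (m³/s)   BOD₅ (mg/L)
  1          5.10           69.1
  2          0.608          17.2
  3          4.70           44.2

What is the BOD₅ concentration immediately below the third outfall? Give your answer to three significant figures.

16.2 mg/L

Outfall 1: combined Q = 33.10 m³/s; C = (28.00·1.900 + 5.100·69.10)/33.10 = 12.25 mg/L.
Outfall 2: combined Q = 33.71 m³/s; C = (33.10·12.25 + 0.6080·17.20)/33.71 = 12.34 mg/L.
Outfall 3: combined Q = 38.41 m³/s; C = (33.71·12.34 + 4.700·44.20)/38.41 = 16.24 mg/L.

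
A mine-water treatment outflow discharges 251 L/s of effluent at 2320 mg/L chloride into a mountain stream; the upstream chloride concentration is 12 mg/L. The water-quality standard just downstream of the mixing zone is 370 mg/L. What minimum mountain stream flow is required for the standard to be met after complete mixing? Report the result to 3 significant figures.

Set C_mix = 370: (Q·12.00 + 251.0·2320) / (Q + 251.0) = 370
→ Q = 251.0·(2320 − 370)/(370 − 12.00) = 1367 L/s.

1370 L/s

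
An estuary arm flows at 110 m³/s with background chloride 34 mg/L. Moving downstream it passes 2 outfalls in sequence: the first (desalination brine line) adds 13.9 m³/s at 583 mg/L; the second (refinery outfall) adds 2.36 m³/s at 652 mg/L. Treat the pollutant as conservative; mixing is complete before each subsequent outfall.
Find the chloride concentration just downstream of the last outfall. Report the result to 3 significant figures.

106 mg/L

After outfall 1: Q = 110.0 + 13.90 = 123.9 m³/s; C = (110.0·34.00 + 13.90·583.0)/123.9 = 95.59 mg/L.
After outfall 2: Q = 123.9 + 2.360 = 126.3 m³/s; C = (123.9·95.59 + 2.360·652.0)/126.3 = 106.0 mg/L.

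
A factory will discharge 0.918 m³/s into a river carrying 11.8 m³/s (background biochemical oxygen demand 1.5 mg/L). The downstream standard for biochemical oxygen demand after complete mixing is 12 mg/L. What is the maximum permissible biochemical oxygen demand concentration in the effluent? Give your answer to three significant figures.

147 mg/L

At the limit, (Qr·Cr + Qe·Cₑ)/(Qr + Qe) = 12:
Cₑ = (12.72·12 − 11.80·1.500) / 0.9180 = 147.0 mg/L.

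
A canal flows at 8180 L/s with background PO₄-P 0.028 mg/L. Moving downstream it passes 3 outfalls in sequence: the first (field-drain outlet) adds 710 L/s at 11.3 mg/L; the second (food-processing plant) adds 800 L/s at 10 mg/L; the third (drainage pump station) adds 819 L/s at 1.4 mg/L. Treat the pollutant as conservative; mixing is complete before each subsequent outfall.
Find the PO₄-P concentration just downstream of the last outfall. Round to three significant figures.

1.66 mg/L

Outfall 1: combined Q = 8890 L/s; C = (8180·0.02800 + 710.0·11.30)/8890 = 0.9282 mg/L.
Outfall 2: combined Q = 9690 L/s; C = (8890·0.9282 + 800.0·10.00)/9690 = 1.677 mg/L.
Outfall 3: combined Q = 10510 L/s; C = (9690·1.677 + 819.0·1.400)/10510 = 1.656 mg/L.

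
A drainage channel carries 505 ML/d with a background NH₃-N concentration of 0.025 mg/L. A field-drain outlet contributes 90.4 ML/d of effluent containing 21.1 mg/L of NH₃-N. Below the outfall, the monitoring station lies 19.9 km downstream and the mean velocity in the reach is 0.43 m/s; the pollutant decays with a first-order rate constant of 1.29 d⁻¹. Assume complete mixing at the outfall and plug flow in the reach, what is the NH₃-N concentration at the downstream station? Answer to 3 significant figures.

1.62 mg/L

Mass balance: C = (505.0·0.02500 + 90.40·21.10) / 595.4 = 1920/595.4 = 3.225 mg/L.
Travel time t = 19.9·1000 / 0.43 = 46280 s = 12.86 h.
First-order decay: C = 3.225·exp(−k·t) = 3.225·0.5011 = 1.616 mg/L.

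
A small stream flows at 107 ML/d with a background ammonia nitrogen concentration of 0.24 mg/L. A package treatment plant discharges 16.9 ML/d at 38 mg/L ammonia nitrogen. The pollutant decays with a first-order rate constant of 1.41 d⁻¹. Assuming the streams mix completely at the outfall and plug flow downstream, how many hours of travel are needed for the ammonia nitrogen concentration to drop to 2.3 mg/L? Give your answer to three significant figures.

14.5 h

Conservation of mass: C = (107.0·0.2400 + 16.90·38.00) / 123.9 = 667.9/123.9 = 5.390 mg/L.
5.390·exp(−k·t) = 2.3 → t = ln(5.390/2.3)/k = 52190 s = 14.50 h.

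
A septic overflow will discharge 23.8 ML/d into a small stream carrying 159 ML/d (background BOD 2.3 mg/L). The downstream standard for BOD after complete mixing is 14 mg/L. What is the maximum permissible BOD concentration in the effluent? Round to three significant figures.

At the limit, (Qr·Cr + Qe·Cₑ)/(Qr + Qe) = 14:
Cₑ = (182.8·14 − 159.0·2.300) / 23.80 = 92.16 mg/L.

92.2 mg/L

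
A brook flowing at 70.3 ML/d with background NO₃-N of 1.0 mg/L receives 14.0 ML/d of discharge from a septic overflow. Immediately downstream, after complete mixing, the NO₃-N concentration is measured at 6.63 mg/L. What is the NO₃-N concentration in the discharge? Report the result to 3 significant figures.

Mass balance: 70.30·1.000 + 14.00·Cₑ = 84.30·6.630
→ Cₑ = (84.30·6.630 − 70.30·1.000) / 14.00 = 34.90 mg/L.

34.9 mg/L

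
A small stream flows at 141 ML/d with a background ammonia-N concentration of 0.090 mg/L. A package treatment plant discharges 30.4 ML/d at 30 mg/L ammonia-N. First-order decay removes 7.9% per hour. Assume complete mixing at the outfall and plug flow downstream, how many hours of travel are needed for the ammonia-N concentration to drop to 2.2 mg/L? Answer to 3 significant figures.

10.9 h

Conservation of mass: C = (141.0·0.09000 + 30.40·30.00) / 171.4 = 924.7/171.4 = 5.395 mg/L.
7.9%/h lost → k = −ln(1 − 0.079) = 0.08230 h⁻¹.
5.395·exp(−k·t) = 2.2 → t = ln(5.395/2.2)/k = 39240 s = 10.90 h.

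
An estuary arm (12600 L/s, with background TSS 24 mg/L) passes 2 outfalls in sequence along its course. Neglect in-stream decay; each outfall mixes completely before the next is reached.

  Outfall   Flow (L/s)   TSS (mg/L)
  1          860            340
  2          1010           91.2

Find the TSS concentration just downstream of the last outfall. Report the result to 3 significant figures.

47.5 mg/L

Outfall 1: combined Q = 13460 L/s; C = (12600·24.00 + 860.0·340.0)/13460 = 44.19 mg/L.
Outfall 2: combined Q = 14470 L/s; C = (13460·44.19 + 1010·91.20)/14470 = 47.47 mg/L.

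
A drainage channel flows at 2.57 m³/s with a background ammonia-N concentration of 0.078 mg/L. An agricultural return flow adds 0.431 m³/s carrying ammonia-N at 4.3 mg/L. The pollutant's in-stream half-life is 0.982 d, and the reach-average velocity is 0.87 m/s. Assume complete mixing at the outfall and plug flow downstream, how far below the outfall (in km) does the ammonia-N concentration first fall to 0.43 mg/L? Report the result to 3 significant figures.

After mixing, C = (2.570·0.07800 + 0.4310·4.300) / 3.001 = 2.054/3.001 = 0.6844 mg/L.
Half-life 0.982 d → k = ln 2 / 0.982 = 0.7059 d⁻¹.
Set 0.6844·exp(−k·t) = 0.43 → t = ln(0.6844/0.43)/k = 56880 s = 15.80 h.
Distance = v·t = 0.87·56880 = 49490 m = 49.49 km.

49.5 km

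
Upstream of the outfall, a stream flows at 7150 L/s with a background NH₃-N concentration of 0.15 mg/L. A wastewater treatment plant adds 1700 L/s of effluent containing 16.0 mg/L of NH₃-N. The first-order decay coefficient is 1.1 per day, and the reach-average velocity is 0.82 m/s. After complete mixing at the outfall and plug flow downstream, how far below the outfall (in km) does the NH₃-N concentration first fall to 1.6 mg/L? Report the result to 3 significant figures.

Mass balance: C = (7150·0.1500 + 1700·16.00) / 8850 = 28270/8850 = 3.195 mg/L.
Set 3.195·exp(−k·t) = 1.6 → t = ln(3.195/1.6)/k = 54310 s = 15.09 h.
Distance = v·t = 0.82·54310 = 44540 m = 44.54 km.

44.5 km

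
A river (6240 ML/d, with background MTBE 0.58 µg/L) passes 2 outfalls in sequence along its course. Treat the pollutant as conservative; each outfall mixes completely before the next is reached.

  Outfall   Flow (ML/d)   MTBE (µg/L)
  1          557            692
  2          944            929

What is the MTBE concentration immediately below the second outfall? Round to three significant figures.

164 µg/L

Below outfall 1: Q → 6797 ML/d, C = (6240·0.5800 + 557.0·692.0)/6797 = 57.24 µg/L.
Below outfall 2: Q → 7741 ML/d, C = (6797·57.24 + 944.0·929.0)/7741 = 163.5 µg/L.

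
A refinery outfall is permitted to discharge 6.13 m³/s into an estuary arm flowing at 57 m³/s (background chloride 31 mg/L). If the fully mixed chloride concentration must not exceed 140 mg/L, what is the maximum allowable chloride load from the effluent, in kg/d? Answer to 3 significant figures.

Mass balance at the limit: 57.00·31.00 + 6.130·Cₑ = 63.13·140 → Cₑ = 1154 mg/L.
Load = 6.130 m³/s × 1154 g/m³ × 86 400 s/d = 611000 kg/d.

611000 kg/d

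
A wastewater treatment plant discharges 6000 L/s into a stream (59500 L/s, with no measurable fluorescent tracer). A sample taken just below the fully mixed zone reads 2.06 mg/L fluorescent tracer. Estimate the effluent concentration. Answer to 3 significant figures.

22.5 mg/L

Mass balance: 59500·0 + 6000·Cₑ = 65500·2.060
→ Cₑ = (65500·2.060 − 59500·0) / 6000 = 22.49 mg/L.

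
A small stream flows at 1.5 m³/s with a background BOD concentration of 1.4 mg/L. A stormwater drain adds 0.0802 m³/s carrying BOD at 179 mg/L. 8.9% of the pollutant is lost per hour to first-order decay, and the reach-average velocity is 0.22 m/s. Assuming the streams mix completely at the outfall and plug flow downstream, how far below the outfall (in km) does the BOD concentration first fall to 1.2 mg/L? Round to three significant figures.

Mixed concentration C = ΣQC/ΣQ = (1.500·1.400 + 0.08020·179.0) / 1.580 = 16.46/1.580 = 10.41 mg/L.
8.9%/h lost → k = −ln(1 − 0.089) = 0.09321 h⁻¹.
Set 10.41·exp(−k·t) = 1.2 → t = ln(10.41/1.2)/k = 83450 s = 23.18 h.
Distance = v·t = 0.22·83450 = 18360 m = 18.36 km.

18.4 km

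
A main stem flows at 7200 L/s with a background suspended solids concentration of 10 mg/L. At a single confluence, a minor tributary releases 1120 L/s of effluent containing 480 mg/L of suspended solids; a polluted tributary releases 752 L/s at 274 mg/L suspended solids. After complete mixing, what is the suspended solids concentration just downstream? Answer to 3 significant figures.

89.9 mg/L

Conservation of mass: C = (7200·10.00 + 1120·480.0 + 752.0·274.0) / 9072 = 815600/9072 = 89.91 mg/L.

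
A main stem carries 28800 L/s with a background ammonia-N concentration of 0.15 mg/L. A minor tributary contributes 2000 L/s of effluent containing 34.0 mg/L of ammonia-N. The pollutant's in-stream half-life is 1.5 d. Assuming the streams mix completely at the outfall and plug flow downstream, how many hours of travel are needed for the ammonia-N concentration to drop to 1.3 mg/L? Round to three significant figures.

30.7 h

Mass balance: C = (28800·0.1500 + 2000·34.00) / 30800 = 72320/30800 = 2.348 mg/L.
Half-life 1.5 d → k = ln 2 / 1.5 = 0.4621 d⁻¹.
2.348·exp(−k·t) = 1.3 → t = ln(2.348/1.3)/k = 110500 s = 30.71 h.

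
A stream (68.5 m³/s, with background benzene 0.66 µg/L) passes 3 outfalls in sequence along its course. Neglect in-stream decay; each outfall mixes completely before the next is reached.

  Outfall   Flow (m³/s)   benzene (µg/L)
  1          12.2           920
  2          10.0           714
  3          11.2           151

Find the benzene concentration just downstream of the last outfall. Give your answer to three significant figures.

After outfall 1: Q = 68.50 + 12.20 = 80.70 m³/s; C = (68.50·0.6600 + 12.20·920.0)/80.70 = 139.6 µg/L.
After outfall 2: Q = 80.70 + 10.00 = 90.70 m³/s; C = (80.70·139.6 + 10.00·714.0)/90.70 = 203.0 µg/L.
After outfall 3: Q = 90.70 + 11.20 = 101.9 m³/s; C = (90.70·203.0 + 11.20·151.0)/101.9 = 197.3 µg/L.

197 µg/L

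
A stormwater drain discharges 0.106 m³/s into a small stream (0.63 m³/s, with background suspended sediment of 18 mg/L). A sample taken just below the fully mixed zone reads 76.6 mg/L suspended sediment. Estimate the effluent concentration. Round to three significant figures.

Mass balance: 0.6300·18.00 + 0.1060·Cₑ = 0.7360·76.60
→ Cₑ = (0.7360·76.60 − 0.6300·18.00) / 0.1060 = 424.9 mg/L.

425 mg/L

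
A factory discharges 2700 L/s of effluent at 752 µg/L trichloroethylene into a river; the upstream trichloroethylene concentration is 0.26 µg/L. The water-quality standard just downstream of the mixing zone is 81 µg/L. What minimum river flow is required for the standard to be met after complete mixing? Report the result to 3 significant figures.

22400 L/s

Set C_mix = 81: (Q·0.2600 + 2700·752.0) / (Q + 2700) = 81
→ Q = 2700·(752.0 − 81)/(81 − 0.2600) = 22440 L/s.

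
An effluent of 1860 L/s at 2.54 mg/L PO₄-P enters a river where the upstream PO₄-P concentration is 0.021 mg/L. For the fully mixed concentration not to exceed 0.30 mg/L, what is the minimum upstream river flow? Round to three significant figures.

14900 L/s

Set C_mix = 0.30: (Q·0.02100 + 1860·2.540) / (Q + 1860) = 0.30
→ Q = 1860·(2.540 − 0.30)/(0.30 − 0.02100) = 14930 L/s.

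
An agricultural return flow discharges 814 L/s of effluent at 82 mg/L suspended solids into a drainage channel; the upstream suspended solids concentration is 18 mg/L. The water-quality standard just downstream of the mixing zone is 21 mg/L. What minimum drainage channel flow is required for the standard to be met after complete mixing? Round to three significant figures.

Set C_mix = 21: (Q·18.00 + 814.0·82.00) / (Q + 814.0) = 21
→ Q = 814.0·(82.00 − 21)/(21 − 18.00) = 16550 L/s.

16600 L/s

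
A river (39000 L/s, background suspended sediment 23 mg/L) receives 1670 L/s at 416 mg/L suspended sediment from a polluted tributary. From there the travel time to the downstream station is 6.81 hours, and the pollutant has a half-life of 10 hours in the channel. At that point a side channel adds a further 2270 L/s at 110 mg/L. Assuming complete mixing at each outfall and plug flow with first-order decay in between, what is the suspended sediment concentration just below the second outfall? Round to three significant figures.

28.9 mg/L

Mass balance: C = (39000·23.00 + 1670·416.0) / 40670 = 1592000/40670 = 39.14 mg/L; combined flow 40670 L/s.
Half-life 10 h → k = ln 2 / 10 = 0.06931 h⁻¹ = 1.664 d⁻¹.
Decay over the reach: 39.14·exp(−kt) = 39.14·0.6237 = 24.41 mg/L.
Second outfall: C = (40670·24.41 + 2270·110.0)/42940 = 28.94 mg/L.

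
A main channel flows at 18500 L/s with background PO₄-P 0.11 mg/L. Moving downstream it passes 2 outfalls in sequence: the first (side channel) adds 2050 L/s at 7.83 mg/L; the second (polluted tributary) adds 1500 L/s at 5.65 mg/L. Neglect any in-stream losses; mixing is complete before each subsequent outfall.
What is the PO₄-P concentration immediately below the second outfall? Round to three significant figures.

After outfall 1: Q = 18500 + 2050 = 20550 L/s; C = (18500·0.1100 + 2050·7.830)/20550 = 0.8801 mg/L.
After outfall 2: Q = 20550 + 1500 = 22050 L/s; C = (20550·0.8801 + 1500·5.650)/22050 = 1.205 mg/L.

1.20 mg/L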